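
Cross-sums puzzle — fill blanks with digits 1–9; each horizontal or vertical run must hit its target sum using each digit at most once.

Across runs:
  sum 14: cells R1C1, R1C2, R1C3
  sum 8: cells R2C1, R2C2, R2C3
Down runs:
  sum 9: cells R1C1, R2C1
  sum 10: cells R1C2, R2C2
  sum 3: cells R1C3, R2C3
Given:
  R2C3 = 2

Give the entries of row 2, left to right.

5 1 2

3 in 2 cells must be {1,2}.
R1C3 = 3 − 2 = 1 completes the 3 down.
R2C2 = 1: the only remaining digit allowed by both the 8 across and the 10 down.
R1C2 = 10 − 1 = 9 completes the 10 down.
R2C1 = 8 − 3 = 5 completes the 8 across.
R1C1 = 14 − 10 = 4 completes the 14 across.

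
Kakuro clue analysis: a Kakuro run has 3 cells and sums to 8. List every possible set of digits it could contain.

{1,2,5}; {1,3,4}

3 distinct digits from 1–9 sum between 6 and 24.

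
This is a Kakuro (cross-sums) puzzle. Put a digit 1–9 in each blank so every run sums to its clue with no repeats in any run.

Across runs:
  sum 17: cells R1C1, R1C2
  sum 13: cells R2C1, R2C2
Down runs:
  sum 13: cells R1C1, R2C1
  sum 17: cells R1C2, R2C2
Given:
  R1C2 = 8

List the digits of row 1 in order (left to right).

9, 8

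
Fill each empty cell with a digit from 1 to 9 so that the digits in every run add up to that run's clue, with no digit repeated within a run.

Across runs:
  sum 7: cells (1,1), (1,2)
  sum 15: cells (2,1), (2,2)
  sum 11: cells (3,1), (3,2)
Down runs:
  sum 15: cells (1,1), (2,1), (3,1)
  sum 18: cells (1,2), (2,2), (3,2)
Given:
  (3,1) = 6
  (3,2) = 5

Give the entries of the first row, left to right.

No cell is forced outright now. (1,2) can only be 4 or 6 (the digits allowed by both its 7 across and its 18 down). If (1,2) = 4: then (1,1) would have to be in {3} for the 7 across but in {1,2,4,5,7,8} for the 15 down — contradiction. So (1,2) = 6.
(1,1) = 7 − 6 = 1 completes the 7 across.
(2,1) = 15 − 7 = 8 completes the 15 down.
(2,2) = 15 − 8 = 7 completes the 15 across.

1 6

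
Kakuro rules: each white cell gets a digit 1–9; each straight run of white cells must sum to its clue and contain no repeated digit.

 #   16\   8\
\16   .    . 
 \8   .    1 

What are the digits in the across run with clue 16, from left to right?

9, 7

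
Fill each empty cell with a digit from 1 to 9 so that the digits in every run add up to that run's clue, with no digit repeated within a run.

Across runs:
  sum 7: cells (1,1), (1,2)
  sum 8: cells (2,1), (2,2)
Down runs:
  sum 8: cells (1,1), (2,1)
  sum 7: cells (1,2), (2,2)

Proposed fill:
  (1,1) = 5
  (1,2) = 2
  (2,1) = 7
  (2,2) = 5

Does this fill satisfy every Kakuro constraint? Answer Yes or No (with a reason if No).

No — the across run (2,1)–(2,2) sums to 12, not 8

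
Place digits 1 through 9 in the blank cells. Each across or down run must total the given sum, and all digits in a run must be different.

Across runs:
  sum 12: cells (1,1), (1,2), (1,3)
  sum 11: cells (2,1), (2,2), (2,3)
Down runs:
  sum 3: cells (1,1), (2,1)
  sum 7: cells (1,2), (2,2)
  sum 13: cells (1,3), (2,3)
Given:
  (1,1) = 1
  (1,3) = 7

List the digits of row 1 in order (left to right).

1, 4, 7

3 in 2 cells must be {1,2}.
(1,2) = 12 − 8 = 4 completes the 12 across.
(2,1) = 3 − 1 = 2 completes the 3 down.
(2,2) = 7 − 4 = 3 completes the 7 down.
(2,3) = 11 − 5 = 6 completes the 11 across.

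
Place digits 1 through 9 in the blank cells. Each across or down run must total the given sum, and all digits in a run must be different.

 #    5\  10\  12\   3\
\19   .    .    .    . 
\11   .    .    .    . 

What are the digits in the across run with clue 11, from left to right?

3 1 5 2

11 in 4 cells must be {1,2,3,5}; 3 in 2 cells must be {1,2}.
Nothing is forced directly, so branch on R2C2, whose candidates are 1 or 2 or 3. If R2C2 = 2: that forces R1C2 = 8, R2C4 = 1, R1C4 = 2, R2C1 = 3, R2C3 = 5, after which R1C1 would have to be in {3,4,5,6} for the 19 across but in {2} for the 5 down — contradiction. If R2C2 = 3: that forces R1C2 = 7, R2C3 = 5, after which R1C3 would have to be in {1,2,3,4,5,6,8,9} for the 19 across but in {7} for the 12 down — contradiction. So R2C2 = 1.
R1C2 = 10 − 1 = 9 completes the 10 down.
Given what's placed, R2C4 must be 2 to fit the 11 across and 3 down.
R1C4 = 3 − 2 = 1 completes the 3 down.
R2C1 = 3: the only remaining digit allowed by both the 11 across and the 5 down.
R2C3 = 11 − 6 = 5 completes the 11 across.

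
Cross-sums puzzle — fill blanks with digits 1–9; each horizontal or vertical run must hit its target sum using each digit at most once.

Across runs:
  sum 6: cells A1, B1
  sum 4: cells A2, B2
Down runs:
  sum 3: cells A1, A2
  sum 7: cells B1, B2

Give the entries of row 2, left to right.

4 in 2 cells must be {1,3}; 3 in 2 cells must be {1,2}.
The 4 across and the 3 down share only 1, so A2 = 1.
B2 = 4 − 1 = 3 completes the 4 across.
A1 = 3 − 1 = 2 completes the 3 down.
B1 = 6 − 2 = 4 completes the 6 across.

1 3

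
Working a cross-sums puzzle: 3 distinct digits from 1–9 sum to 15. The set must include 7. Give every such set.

3 distinct digits from 1–9 sum between 6 and 24.
Keeping only sets containing 7.

{2,6,7}; {3,5,7}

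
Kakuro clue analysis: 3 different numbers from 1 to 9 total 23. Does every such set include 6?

Yes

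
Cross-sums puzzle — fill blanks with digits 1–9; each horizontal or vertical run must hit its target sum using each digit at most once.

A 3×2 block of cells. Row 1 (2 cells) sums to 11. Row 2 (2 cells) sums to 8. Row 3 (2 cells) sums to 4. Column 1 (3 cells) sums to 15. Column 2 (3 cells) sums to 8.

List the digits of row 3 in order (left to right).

4 in 2 cells must be {1,3}.
Nothing is forced directly, so branch on (3,1), whose candidates are 1 or 3. If (3,1) = 1: that forces (3,2) = 3, (1,2) = 4, (2,2) = 1, after which (1,1) would have to be in {7} for the 11 across but in {5,6,8,9} for the 15 down — contradiction. So (3,1) = 3.
(3,2) = 4 − 3 = 1 completes the 4 across.
Nothing is forced directly, so branch on (2,1), whose candidates are 5 or 7. If (2,1) = 7: that forces (1,1) = 5, after which (1,2) would have to be in {6} for the 11 across but in {2,3,4,5} for the 8 down — contradiction. So (2,1) = 5.
(1,1) = 15 − 8 = 7 completes the 15 down.
(1,2) = 11 − 7 = 4 completes the 11 across.
(2,2) = 8 − 5 = 3 completes the 8 across.

3, 1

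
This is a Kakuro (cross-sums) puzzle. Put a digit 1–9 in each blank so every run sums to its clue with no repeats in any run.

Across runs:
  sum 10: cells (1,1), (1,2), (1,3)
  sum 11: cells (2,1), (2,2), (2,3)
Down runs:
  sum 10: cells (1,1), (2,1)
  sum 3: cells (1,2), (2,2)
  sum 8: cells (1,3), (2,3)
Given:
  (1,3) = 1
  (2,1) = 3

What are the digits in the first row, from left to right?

7, 2, 1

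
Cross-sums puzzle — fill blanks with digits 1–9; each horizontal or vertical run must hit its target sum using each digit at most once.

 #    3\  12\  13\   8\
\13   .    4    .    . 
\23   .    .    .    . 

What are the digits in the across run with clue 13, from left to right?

3 in 2 cells must be {1,2}.
R2C2 = 12 − 4 = 8 completes the 12 down.
Nothing is forced directly, so branch on R1C1, whose candidates are 1 or 2. If R1C1 = 2: that forces R1C3 = 6, R1C4 = 1, R2C1 = 1, after which R2C3 would have to be in {5,9} for the 23 across but in {7} for the 13 down — contradiction. So R1C1 = 1.
R2C1 = 3 − 1 = 2 completes the 3 down.
No cell is forced outright now. R2C4 can only be 6 or 7 (the digits allowed by both its 23 across and its 8 down). If R2C4 = 7: then R1C4 would have to be in {2,3,5,6} for the 13 across but in {1} for the 8 down — contradiction. So R2C4 = 6.
R1C4 = 8 − 6 = 2 completes the 8 down.
R2C3 = 23 − 16 = 7 completes the 23 across.
R1C3 = 13 − 7 = 6 completes the 13 across.

1 4 6 2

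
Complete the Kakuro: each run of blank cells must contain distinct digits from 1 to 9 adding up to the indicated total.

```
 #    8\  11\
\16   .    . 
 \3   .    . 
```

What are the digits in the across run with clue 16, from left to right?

16 in 2 cells must be {7,9}; 3 in 2 cells must be {1,2}.
The 16 across and the 8 down share only 7, so R1C1 = 7.
R1C2 = 16 − 7 = 9 completes the 16 across.
R2C1 = 8 − 7 = 1 completes the 8 down.
R2C2 = 3 − 1 = 2 completes the 3 across.

7 9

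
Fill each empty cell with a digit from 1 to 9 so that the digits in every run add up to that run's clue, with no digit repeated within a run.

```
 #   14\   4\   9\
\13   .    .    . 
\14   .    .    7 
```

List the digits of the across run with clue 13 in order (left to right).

4 in 2 cells must be {1,3}.
R1C3 = 9 − 7 = 2 completes the 9 down.
Given what's placed, R1C2 must be 3 to fit the 13 across and 4 down.
R2C2 = 4 − 3 = 1 completes the 4 down.
R1C1 = 13 − 5 = 8 completes the 13 across.
R2C1 = 14 − 8 = 6 completes the 14 across.

8, 3, 2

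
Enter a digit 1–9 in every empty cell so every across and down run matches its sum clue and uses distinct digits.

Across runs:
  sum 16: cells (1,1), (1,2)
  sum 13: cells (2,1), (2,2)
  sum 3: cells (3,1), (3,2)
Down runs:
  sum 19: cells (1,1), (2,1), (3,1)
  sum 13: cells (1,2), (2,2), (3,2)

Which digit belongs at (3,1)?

2

16 in 2 cells must be {7,9}; 3 in 2 cells must be {1,2}.
The 3 across and the 19 down share only 2, so (3,1) = 2.
(3,2) = 3 − 2 = 1 completes the 3 across.
Given what's placed, (1,1) must be 9 to fit the 16 across and 19 down.
(1,2) = 16 − 9 = 7 completes the 16 across.
(2,1) = 19 − 11 = 8 completes the 19 down.
(2,2) = 13 − 8 = 5 completes the 13 across.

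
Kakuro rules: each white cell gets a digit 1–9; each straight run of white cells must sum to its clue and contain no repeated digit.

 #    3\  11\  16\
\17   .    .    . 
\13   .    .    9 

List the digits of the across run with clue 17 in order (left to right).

2 8 7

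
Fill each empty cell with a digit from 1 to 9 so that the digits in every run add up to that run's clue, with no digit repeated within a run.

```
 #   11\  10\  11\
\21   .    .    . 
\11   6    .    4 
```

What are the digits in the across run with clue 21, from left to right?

5 9 7

R1C1 = 11 − 6 = 5 completes the 11 down.
R1C3 = 11 − 4 = 7 completes the 11 down.
R2C2 = 11 − 10 = 1 completes the 11 across.
R1C2 = 21 − 12 = 9 completes the 21 across.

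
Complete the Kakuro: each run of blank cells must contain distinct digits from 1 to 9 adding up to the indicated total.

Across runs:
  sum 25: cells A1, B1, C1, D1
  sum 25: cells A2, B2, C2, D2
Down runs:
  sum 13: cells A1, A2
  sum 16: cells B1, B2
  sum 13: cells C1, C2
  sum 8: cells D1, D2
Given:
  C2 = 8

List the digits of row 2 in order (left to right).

16 in 2 cells must be {7,9}.
C1 = 13 − 8 = 5 completes the 13 down.
No cell is forced outright now. B1 can only be 7 or 9 (the digits allowed by both its 25 across and its 16 down). If B1 = 7: then D1 would have to be in {4,9} for the 25 across but in {1,2,3,5,6,7} for the 8 down — contradiction. So B1 = 9.
B2 = 16 − 9 = 7 completes the 16 down.
No cell is forced outright now. D2 can only be 1 or 6 (the digits allowed by both its 25 across and its 8 down). If D2 = 6: then D1 would have to be in {3,4,7,8} for the 25 across but in {2} for the 8 down — contradiction. So D2 = 1.
D1 = 8 − 1 = 7 completes the 8 down.
A2 = 25 − 16 = 9 completes the 25 across.
A1 = 25 − 21 = 4 completes the 25 across.

9 7 8 1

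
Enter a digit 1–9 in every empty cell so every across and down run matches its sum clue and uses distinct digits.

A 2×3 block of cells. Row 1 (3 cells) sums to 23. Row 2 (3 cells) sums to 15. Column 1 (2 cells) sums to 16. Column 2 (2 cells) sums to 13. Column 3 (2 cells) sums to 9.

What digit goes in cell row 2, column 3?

23 in 3 cells must be {6,8,9}; 16 in 2 cells must be {7,9}.
The 23 across and the 16 down share only 9, so (1,1) = 9.
(2,1) = 16 − 9 = 7 completes the 16 down.
Nothing is forced directly, so branch on (2,2), whose candidates are 5 or 6. If (2,2) = 6: then (1,2) would have to be in {6,8} for the 23 across but in {7} for the 13 down — contradiction. So (2,2) = 5.
(1,2) = 13 − 5 = 8 completes the 13 down.
(1,3) = 23 − 17 = 6 completes the 23 across.
(2,3) = 15 − 12 = 3 completes the 15 across.

3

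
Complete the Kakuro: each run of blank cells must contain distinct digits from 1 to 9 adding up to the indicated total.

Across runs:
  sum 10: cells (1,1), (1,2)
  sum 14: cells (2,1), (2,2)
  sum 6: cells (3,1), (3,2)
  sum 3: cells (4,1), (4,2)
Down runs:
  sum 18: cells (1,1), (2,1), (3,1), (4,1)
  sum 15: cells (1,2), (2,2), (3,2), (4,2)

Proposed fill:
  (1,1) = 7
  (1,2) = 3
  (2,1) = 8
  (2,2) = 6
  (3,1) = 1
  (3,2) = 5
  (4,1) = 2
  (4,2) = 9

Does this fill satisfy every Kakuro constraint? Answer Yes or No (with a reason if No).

No — the down run (1,2)–(4,2) sums to 23, not 15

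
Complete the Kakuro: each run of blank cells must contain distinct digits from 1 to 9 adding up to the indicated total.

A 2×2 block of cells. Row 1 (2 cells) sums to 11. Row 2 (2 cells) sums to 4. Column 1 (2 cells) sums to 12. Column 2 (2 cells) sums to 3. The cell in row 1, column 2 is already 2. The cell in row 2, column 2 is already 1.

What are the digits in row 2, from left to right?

4 in 2 cells must be {1,3}; 3 in 2 cells must be {1,2}.
(1,1) = 11 − 2 = 9 completes the 11 across.
(2,1) = 4 − 1 = 3 completes the 4 across.

3 1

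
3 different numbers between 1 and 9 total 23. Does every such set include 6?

The only way to make 23 from 3 distinct digits is {6,8,9}, which contains 6.

Yes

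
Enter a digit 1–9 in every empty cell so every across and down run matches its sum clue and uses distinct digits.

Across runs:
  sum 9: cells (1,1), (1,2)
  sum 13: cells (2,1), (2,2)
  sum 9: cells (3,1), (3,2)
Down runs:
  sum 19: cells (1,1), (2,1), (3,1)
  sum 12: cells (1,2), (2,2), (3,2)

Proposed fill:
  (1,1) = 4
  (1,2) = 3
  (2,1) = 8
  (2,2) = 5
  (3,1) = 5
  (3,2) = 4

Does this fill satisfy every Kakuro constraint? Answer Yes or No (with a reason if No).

No — the down run (1,1)–(3,1) sums to 17, not 19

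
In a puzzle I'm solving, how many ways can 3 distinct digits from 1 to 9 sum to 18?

7

3 distinct digits from 1–9 sum between 6 and 24.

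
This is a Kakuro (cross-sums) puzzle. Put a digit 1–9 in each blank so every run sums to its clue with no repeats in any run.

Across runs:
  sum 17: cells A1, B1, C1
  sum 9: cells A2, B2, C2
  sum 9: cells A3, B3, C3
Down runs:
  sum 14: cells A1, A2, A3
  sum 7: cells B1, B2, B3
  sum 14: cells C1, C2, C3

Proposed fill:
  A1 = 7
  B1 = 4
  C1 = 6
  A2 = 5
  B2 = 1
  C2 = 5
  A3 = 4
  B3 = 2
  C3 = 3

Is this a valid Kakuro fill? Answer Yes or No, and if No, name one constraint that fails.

No — the across run A2–C2 sums to 11, not 9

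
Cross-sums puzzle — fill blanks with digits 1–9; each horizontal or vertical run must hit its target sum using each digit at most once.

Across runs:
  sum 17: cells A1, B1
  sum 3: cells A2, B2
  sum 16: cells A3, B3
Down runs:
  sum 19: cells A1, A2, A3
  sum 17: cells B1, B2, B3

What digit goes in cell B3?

7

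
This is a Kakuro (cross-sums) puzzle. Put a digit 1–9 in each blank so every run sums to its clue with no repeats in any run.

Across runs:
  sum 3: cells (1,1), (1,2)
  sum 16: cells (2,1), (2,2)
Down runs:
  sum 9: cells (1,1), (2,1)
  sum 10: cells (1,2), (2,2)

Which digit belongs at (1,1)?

2

3 in 2 cells must be {1,2}; 16 in 2 cells must be {7,9}.
The 16 across and the 9 down share only 7, so (2,1) = 7.
(2,2) = 16 − 7 = 9 completes the 16 across.
(1,1) = 9 − 7 = 2 completes the 9 down.
(1,2) = 3 − 2 = 1 completes the 3 across.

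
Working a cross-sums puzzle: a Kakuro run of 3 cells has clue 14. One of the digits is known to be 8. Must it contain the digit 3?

No

Counterexample: {1,5,8} sums to 14 under that restriction without using 3.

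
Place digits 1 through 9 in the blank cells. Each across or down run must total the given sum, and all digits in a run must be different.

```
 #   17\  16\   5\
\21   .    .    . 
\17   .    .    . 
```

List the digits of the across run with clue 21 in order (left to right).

8 9 4

17 in 2 cells must be {8,9}; 16 in 2 cells must be {7,9}.
The 21 across and the 5 down share only 4, so R1C3 = 4.
R2C3 = 5 − 4 = 1 completes the 5 down.
Given what's placed, R1C2 must be 9 to fit the 21 across and 16 down.
R2C1 = 9: the only remaining digit allowed by both the 17 across and the 17 down.
R2C2 = 17 − 10 = 7 completes the 17 across.
R1C1 = 21 − 13 = 8 completes the 21 across.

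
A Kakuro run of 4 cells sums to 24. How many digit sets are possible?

8

4 distinct digits from 1–9 sum between 10 and 30.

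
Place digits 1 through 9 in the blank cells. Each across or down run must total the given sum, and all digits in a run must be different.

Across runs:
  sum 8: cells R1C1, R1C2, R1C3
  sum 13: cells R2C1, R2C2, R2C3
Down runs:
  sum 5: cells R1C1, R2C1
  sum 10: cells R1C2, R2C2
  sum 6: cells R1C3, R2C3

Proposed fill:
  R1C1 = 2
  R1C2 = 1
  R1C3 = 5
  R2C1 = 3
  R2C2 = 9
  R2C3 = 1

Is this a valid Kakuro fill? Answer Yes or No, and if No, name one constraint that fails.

Across: 2+1+5=8; 3+9+1=13. Down: 2+3=5; 1+9=10; 5+1=6. No digit repeats within any run.

Yes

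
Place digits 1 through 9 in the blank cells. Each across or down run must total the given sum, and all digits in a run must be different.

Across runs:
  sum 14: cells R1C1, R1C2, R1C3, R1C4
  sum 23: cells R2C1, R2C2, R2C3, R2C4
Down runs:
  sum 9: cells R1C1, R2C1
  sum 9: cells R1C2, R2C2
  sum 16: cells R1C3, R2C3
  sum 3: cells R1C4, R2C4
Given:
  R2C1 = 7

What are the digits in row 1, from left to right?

2 4 7 1

16 in 2 cells must be {7,9}; 3 in 2 cells must be {1,2}.
R1C1 = 9 − 7 = 2 completes the 9 down.
R1C3 = 7: the only remaining digit allowed by both the 14 across and the 16 down.
R1C4 = 1: the only remaining digit allowed by both the 14 across and the 3 down.
R2C3 = 16 − 7 = 9 completes the 16 down.
R2C4 = 3 − 1 = 2 completes the 3 down.
R1C2 = 14 − 10 = 4 completes the 14 across.
R2C2 = 23 − 18 = 5 completes the 23 across.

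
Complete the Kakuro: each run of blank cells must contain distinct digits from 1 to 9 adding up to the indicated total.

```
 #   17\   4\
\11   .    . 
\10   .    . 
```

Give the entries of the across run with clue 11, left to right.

8 3

17 in 2 cells must be {8,9}; 4 in 2 cells must be {1,3}.
The 11 across and the 4 down share only 3, so R1C2 = 3.
R2C2 = 4 − 3 = 1 completes the 4 down.
R1C1 = 11 − 3 = 8 completes the 11 across.
R2C1 = 10 − 1 = 9 completes the 10 across.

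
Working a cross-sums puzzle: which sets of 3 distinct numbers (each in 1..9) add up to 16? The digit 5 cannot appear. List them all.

3 distinct digits from 1–9 sum between 6 and 24.
Dropping sets that contain 5.

{1,6,9}; {1,7,8}; {2,6,8}; {3,4,9}; {3,6,7}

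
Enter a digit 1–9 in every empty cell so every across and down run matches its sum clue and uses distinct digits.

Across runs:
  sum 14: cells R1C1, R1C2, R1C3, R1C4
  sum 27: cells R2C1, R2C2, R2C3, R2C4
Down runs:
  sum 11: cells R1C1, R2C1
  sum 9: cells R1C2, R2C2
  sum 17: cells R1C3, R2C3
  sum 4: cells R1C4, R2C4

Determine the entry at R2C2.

17 in 2 cells must be {8,9}; 4 in 2 cells must be {1,3}.
Only 8 fits R1C3 under both its across sum 14 and down sum 17.
R2C3 = 17 − 8 = 9 completes the 17 down.
Given what's placed, R2C4 must be 3 to fit the 27 across and 4 down.
R1C4 = 4 − 3 = 1 completes the 4 down.
No cell is forced outright now. R2C1 can only be 7 or 8 (the digits allowed by both its 27 across and its 11 down). If R2C1 = 7: then R1C1 would have to be in {2,3} for the 14 across but in {4} for the 11 down — contradiction. So R2C1 = 8.
R1C1 = 11 − 8 = 3 completes the 11 down.
R1C2 = 14 − 12 = 2 completes the 14 across.
R2C2 = 27 − 20 = 7 completes the 27 across.

7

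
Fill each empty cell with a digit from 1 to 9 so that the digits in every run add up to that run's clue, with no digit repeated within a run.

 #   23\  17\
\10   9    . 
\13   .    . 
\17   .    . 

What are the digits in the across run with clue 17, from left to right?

8 9

17 in 2 cells must be {8,9}; 23 in 3 cells must be {6,8,9}.
R1C2 = 10 − 9 = 1 completes the 10 across.
Given what's placed, R3C1 must be 8 to fit the 17 across and 23 down.
R3C2 = 17 − 8 = 9 completes the 17 across.
R2C1 = 23 − 17 = 6 completes the 23 down.
R2C2 = 13 − 6 = 7 completes the 13 across.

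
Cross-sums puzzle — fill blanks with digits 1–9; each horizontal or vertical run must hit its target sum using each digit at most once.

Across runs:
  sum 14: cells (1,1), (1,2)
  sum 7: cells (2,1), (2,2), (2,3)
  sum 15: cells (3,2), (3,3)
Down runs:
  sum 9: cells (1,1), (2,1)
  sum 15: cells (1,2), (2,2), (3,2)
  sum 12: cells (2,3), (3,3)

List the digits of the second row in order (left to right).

7 in 3 cells must be {1,2,4}.
The 7 across and the 12 down share only 4, so (2,3) = 4.
(3,3) = 12 − 4 = 8 completes the 12 down.
(3,2) = 15 − 8 = 7 completes the 15 across.
(2,2) = 2: the only remaining digit allowed by both the 7 across and the 15 down.
(1,2) = 15 − 9 = 6 completes the 15 down.
(2,1) = 7 − 6 = 1 completes the 7 across.
(1,1) = 14 − 6 = 8 completes the 14 across.

1 2 4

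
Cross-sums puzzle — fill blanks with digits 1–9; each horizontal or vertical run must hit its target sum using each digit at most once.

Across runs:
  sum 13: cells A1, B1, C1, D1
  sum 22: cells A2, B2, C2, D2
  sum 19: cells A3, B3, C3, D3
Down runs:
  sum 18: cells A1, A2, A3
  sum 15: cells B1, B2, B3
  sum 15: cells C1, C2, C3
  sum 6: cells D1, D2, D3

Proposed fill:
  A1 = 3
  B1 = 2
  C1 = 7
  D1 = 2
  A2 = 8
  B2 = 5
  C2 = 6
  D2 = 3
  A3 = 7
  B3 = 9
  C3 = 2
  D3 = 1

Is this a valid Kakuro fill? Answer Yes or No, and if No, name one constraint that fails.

No — the across run A1–D1 sums to 14, not 13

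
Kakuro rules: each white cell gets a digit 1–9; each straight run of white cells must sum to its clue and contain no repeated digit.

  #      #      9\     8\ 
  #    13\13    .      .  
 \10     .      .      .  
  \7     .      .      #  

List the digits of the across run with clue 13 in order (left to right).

Nothing is forced directly, so branch on R1C2, whose candidates are 4 or 5 or 6. If R1C2 = 4: then R1C3 would have to be in {9} for the 13 across but in {1,2,3,5,6,7} for the 8 down — contradiction. If R1C2 = 5: then R1C3 would have to be in {8} for the 13 across but in {1,2,3,5,6,7} for the 8 down — contradiction. So R1C2 = 6.
R1C3 = 13 − 6 = 7 completes the 13 across.
R2C3 = 8 − 7 = 1 completes the 8 down.
R2C2 = 2: the only remaining digit allowed by both the 10 across and the 9 down.
R3C2 = 9 − 8 = 1 completes the 9 down.
R2C1 = 10 − 3 = 7 completes the 10 across.
R3C1 = 7 − 1 = 6 completes the 7 across.

6, 7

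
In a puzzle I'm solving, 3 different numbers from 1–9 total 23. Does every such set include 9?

Yes

The only way to make 23 from 3 distinct digits is {6,8,9}, which contains 9.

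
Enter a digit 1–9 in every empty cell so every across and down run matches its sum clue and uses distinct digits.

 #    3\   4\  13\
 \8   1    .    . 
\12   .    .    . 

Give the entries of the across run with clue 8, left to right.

1 3 4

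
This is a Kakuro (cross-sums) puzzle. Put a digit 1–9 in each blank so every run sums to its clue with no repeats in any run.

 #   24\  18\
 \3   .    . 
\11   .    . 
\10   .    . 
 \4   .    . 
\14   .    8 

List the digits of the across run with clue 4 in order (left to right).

1 3

3 in 2 cells must be {1,2}; 4 in 2 cells must be {1,3}.
R5C1 = 14 − 8 = 6 completes the 14 across.
No cell is forced outright now. R1C1 can only be 1 or 2 (the digits allowed by both its 3 across and its 24 down). If R1C1 = 1: that forces R1C2 = 2, R4C1 = 3, R4C2 = 1, R3C1 = 9, after which R3C2 would have to be in {1} for the 10 across but in {3,4} for the 18 down — contradiction. So R1C1 = 2.
R1C2 = 3 − 2 = 1 completes the 3 across.
Given what's placed, R4C2 must be 3 to fit the 4 across and 18 down.
R4C1 = 4 − 3 = 1 completes the 4 across.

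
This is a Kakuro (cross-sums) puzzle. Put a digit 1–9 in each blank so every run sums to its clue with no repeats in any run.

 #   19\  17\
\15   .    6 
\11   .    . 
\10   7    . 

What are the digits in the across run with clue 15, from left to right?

9 6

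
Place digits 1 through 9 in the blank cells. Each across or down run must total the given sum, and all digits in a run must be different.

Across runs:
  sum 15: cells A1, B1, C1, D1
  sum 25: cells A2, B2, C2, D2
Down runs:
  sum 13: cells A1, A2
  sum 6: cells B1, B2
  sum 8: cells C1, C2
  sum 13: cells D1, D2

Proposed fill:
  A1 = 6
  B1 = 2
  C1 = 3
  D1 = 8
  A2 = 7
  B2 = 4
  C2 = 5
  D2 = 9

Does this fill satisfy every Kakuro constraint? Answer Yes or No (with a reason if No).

No — the down run D1–D2 sums to 17, not 13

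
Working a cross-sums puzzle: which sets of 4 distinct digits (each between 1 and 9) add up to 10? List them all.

{1,2,3,4}

4 distinct digits from 1–9 sum between 10 and 30.
Only one set works: {1,2,3,4}.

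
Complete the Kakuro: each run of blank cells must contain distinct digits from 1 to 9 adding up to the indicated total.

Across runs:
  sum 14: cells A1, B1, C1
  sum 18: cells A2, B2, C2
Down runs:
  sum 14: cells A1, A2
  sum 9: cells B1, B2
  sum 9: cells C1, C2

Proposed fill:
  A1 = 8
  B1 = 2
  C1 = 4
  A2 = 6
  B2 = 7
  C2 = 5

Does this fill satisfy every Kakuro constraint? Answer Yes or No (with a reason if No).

Across: 8+2+4=14; 6+7+5=18. Down: 8+6=14; 2+7=9; 4+5=9. No digit repeats within any run.

Yes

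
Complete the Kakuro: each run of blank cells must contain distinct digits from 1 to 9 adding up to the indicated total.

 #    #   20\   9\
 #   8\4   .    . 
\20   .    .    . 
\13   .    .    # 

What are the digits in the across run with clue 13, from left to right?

5 8

4 in 2 cells must be {1,3}.
The 4 across and the 20 down share only 3, so R1C2 = 3.
R1C3 = 4 − 3 = 1 completes the 4 across.
R2C3 = 9 − 1 = 8 completes the 9 down.
R2C2 = 9: the only remaining digit allowed by both the 20 across and the 20 down.
R3C2 = 20 − 12 = 8 completes the 20 down.
R2C1 = 20 − 17 = 3 completes the 20 across.
R3C1 = 13 − 8 = 5 completes the 13 across.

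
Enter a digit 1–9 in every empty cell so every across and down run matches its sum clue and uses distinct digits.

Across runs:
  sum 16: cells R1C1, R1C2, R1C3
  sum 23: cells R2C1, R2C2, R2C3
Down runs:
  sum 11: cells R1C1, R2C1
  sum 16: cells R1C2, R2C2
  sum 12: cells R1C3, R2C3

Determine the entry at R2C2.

23 in 3 cells must be {6,8,9}; 16 in 2 cells must be {7,9}.
The 23 across and the 16 down share only 9, so R2C2 = 9.
Given what's placed, R2C3 must be 8 to fit the 23 across and 12 down.
R1C2 = 16 − 9 = 7 completes the 16 down.
R1C3 = 12 − 8 = 4 completes the 12 down.
R2C1 = 23 − 17 = 6 completes the 23 across.
R1C1 = 16 − 11 = 5 completes the 16 across.

9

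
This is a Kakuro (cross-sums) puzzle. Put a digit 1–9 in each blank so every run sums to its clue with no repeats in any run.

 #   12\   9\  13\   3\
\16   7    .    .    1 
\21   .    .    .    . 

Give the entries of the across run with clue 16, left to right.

7 3 5 1

3 in 2 cells must be {1,2}.
R2C1 = 12 − 7 = 5 completes the 12 down.
R2C4 = 3 − 1 = 2 completes the 3 down.
Nothing is forced directly, so branch on R2C2, whose candidates are 6 or 8. If R2C2 = 8: then R1C2 would have to be in {2,3,5,6} for the 16 across but in {1} for the 9 down — contradiction. So R2C2 = 6.
R1C2 = 9 − 6 = 3 completes the 9 down.
R1C3 = 16 − 11 = 5 completes the 16 across.
R2C3 = 21 − 13 = 8 completes the 21 across.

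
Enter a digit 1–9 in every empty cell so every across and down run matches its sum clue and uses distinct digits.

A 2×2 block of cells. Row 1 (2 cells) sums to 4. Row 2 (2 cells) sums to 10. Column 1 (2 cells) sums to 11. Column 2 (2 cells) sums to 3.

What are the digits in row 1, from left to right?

4 in 2 cells must be {1,3}; 3 in 2 cells must be {1,2}.
The 4 across and the 11 down share only 3, so (1,1) = 3.
(1,2) = 4 − 3 = 1 completes the 4 across.
(2,1) = 11 − 3 = 8 completes the 11 down.
(2,2) = 10 − 8 = 2 completes the 10 across.

3 1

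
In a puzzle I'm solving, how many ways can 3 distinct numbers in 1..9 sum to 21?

3

3 distinct digits from 1–9 sum between 6 and 24.
Enumerating: {4,8,9}, {5,7,9}, {6,7,8}.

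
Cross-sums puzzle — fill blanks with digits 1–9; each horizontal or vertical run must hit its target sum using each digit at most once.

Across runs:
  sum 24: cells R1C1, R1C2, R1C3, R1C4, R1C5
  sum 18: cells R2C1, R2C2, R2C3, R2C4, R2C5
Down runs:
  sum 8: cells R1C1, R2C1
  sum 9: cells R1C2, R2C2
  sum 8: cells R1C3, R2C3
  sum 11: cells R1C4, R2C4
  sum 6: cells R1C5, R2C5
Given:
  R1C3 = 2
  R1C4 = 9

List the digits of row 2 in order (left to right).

1, 4, 6, 2, 5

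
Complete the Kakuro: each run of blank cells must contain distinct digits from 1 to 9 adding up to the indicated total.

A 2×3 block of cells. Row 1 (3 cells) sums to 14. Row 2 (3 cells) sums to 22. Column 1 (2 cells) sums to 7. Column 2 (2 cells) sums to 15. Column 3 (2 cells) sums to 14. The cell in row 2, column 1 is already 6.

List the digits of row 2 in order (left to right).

6, 7, 9

(1,1) = 7 − 6 = 1 completes the 7 down.
Given what's placed, (2,3) must be 9 to fit the 22 across and 14 down.
(1,3) = 14 − 9 = 5 completes the 14 down.
(2,2) = 22 − 15 = 7 completes the 22 across.
(1,2) = 14 − 6 = 8 completes the 14 across.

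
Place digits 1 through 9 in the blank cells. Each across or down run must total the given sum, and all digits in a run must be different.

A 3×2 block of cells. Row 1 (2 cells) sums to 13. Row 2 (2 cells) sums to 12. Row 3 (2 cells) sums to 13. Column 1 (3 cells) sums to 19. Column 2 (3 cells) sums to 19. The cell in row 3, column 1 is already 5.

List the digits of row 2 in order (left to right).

Given what's placed, (2,1) must be 8 to fit the 12 across and 19 down.
(2,2) = 12 − 8 = 4 completes the 12 across.
(3,2) = 13 − 5 = 8 completes the 13 across.
(1,1) = 19 − 13 = 6 completes the 19 down.
(1,2) = 13 − 6 = 7 completes the 13 across.

8 4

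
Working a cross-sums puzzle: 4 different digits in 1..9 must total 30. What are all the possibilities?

{6,7,8,9}

4 distinct digits from 1–9 sum between 10 and 30.
Only one set works: {6,7,8,9}.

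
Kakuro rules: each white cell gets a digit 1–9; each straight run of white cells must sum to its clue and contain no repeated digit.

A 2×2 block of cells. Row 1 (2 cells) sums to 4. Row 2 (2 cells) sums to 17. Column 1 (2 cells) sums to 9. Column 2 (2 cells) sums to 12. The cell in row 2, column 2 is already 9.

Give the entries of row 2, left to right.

8 9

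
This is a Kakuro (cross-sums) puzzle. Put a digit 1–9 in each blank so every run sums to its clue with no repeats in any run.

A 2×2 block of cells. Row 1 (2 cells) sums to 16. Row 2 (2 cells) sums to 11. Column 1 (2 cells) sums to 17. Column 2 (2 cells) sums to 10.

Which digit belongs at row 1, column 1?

16 in 2 cells must be {7,9}; 17 in 2 cells must be {8,9}.
The 16 across and the 17 down share only 9, so (1,1) = 9.
(1,2) = 16 − 9 = 7 completes the 16 across.
(2,1) = 17 − 9 = 8 completes the 17 down.
(2,2) = 11 − 8 = 3 completes the 11 across.

9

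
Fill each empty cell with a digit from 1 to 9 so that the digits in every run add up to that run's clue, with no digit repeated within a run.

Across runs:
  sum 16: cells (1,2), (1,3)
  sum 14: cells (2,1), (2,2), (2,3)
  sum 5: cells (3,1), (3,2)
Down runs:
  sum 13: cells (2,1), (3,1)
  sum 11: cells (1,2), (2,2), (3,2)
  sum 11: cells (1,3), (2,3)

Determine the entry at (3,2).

16 in 2 cells must be {7,9}.
The 16 across and the 11 down share only 7, so (1,2) = 7.
(1,3) = 16 − 7 = 9 completes the 16 across.
(2,3) = 11 − 9 = 2 completes the 11 down.
Intersecting the 5 across with the 13 down forces (3,1) = 4.
(3,2) = 5 − 4 = 1 completes the 5 across.
(2,1) = 13 − 4 = 9 completes the 13 down.
(2,2) = 14 − 11 = 3 completes the 14 across.

1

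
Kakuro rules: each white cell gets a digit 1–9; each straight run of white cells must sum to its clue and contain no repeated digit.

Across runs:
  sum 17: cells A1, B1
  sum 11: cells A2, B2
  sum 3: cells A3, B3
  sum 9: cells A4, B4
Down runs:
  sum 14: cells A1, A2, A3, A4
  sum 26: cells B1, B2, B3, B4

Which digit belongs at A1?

17 in 2 cells must be {8,9}; 3 in 2 cells must be {1,2}.
Only 8 fits A1 under both its across sum 17 and down sum 14.

8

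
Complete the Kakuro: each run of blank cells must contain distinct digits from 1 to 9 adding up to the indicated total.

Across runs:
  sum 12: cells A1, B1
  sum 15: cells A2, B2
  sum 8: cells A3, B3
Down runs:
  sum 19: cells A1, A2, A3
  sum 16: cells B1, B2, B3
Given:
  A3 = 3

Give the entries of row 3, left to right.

3, 5

B3 = 8 − 3 = 5 completes the 8 across.
Nothing is forced directly, so branch on A1, whose candidates are 7 or 9. If A1 = 7: then B1 would have to be in {5} for the 12 across but in {2,3,4,7,8,9} for the 16 down — contradiction. So A1 = 9.
B1 = 12 − 9 = 3 completes the 12 across.
A2 = 19 − 12 = 7 completes the 19 down.
B2 = 15 − 7 = 8 completes the 15 across.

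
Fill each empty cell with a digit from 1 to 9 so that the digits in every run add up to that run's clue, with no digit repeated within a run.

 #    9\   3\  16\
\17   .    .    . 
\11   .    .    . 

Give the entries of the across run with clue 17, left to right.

6, 2, 9

3 in 2 cells must be {1,2}; 16 in 2 cells must be {7,9}.
The 11 across and the 16 down share only 7, so R2C3 = 7.
R1C3 = 16 − 7 = 9 completes the 16 down.
Given what's placed, R2C2 must be 1 to fit the 11 across and 3 down.
R1C2 = 3 − 1 = 2 completes the 3 down.
R2C1 = 11 − 8 = 3 completes the 11 across.
R1C1 = 17 − 11 = 6 completes the 17 across.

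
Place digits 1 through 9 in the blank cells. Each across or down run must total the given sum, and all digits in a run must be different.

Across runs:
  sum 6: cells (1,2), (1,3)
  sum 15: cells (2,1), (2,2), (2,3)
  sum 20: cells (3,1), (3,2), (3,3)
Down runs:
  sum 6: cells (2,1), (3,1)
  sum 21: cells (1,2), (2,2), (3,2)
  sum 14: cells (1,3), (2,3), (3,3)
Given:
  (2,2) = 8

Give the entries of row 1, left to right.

(1,2) = 4: the only remaining digit allowed by both the 6 across and the 21 down.
(1,3) = 6 − 4 = 2 completes the 6 across.
(3,2) = 21 − 12 = 9 completes the 21 down.
No cell is forced outright now. (3,1) can only be 4 or 5 (the digits allowed by both its 20 across and its 6 down). If (3,1) = 5: that forces (2,1) = 1, after which (2,3) would have to be in {6} for the 15 across but in {3,4,5,7,8,9} for the 14 down — contradiction. So (3,1) = 4.
(2,1) = 6 − 4 = 2 completes the 6 down.
(2,3) = 15 − 10 = 5 completes the 15 across.
(3,3) = 20 − 13 = 7 completes the 20 across.

4 2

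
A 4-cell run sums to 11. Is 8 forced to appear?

The only way to make 11 from 4 distinct digits is {1,2,3,5}, which does not contain 8.

No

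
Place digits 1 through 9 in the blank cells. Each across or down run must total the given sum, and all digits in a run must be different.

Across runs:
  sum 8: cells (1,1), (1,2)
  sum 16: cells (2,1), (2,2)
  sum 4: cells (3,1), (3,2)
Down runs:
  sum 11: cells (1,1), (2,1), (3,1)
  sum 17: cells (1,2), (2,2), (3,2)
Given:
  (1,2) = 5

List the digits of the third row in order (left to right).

1 3

16 in 2 cells must be {7,9}; 4 in 2 cells must be {1,3}.
(1,1) = 8 − 5 = 3 completes the 8 across.
Given what's placed, (2,1) must be 7 to fit the 16 across and 11 down.
(2,2) = 16 − 7 = 9 completes the 16 across.
(3,1) = 11 − 10 = 1 completes the 11 down.
(3,2) = 4 − 1 = 3 completes the 4 across.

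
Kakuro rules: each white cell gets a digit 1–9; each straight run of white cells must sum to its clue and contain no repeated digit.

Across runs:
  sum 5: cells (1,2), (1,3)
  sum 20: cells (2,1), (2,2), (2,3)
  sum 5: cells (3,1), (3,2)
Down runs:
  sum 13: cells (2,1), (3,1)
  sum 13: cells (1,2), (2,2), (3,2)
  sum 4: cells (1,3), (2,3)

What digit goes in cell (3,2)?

1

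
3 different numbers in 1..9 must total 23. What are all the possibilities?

3 distinct digits from 1–9 sum between 6 and 24.
Only one set works: {6,8,9}.

{6,8,9}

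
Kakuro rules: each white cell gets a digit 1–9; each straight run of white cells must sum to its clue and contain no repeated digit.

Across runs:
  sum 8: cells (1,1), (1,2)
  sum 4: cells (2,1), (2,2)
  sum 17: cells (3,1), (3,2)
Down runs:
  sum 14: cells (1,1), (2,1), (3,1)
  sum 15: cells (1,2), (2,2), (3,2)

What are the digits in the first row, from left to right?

2, 6

4 in 2 cells must be {1,3}; 17 in 2 cells must be {8,9}.
Nothing is forced directly, so branch on (2,1), whose candidates are 1 or 3. If (2,1) = 1: that forces (2,2) = 3, (3,2) = 8, after which (1,2) would have to be in {1,2,3,5,6,7} for the 8 across but in {4} for the 15 down — contradiction. So (2,1) = 3.
(2,2) = 4 − 3 = 1 completes the 4 across.
Given what's placed, (3,1) must be 9 to fit the 17 across and 14 down.
(3,2) = 17 − 9 = 8 completes the 17 across.
(1,1) = 14 − 12 = 2 completes the 14 down.
(1,2) = 8 − 2 = 6 completes the 8 across.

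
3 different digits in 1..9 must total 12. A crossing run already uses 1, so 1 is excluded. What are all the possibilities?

3 distinct digits from 1–9 sum between 6 and 24.
Dropping sets that contain 1.

{2,3,7}; {2,4,6}; {3,4,5}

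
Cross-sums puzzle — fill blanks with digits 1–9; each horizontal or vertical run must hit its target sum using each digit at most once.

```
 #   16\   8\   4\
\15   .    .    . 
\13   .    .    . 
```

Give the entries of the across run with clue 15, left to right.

7 5 3

16 in 2 cells must be {7,9}; 4 in 2 cells must be {1,3}.
Nothing is forced directly, so branch on R1C1, whose candidates are 7 or 9. If R1C1 = 9: that forces R1C3 = 1, R2C1 = 7, after which R2C3 would have to be in {1,2,4,5} for the 13 across but in {3} for the 4 down — contradiction. So R1C1 = 7.
Given what's placed, R1C3 must be 3 to fit the 15 across and 4 down.
R2C1 = 16 − 7 = 9 completes the 16 down.
R2C3 = 4 − 3 = 1 completes the 4 down.
R1C2 = 15 − 10 = 5 completes the 15 across.
R2C2 = 13 − 10 = 3 completes the 13 across.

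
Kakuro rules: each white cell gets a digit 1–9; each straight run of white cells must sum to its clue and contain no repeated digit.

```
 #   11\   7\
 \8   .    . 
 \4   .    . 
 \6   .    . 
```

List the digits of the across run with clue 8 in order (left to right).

6, 2

4 in 2 cells must be {1,3}; 7 in 3 cells must be {1,2,4}.
The 4 across and the 7 down share only 1, so R2C2 = 1.
Given what's placed, R1C2 must be 2 to fit the 8 across and 7 down.
R2C1 = 4 − 1 = 3 completes the 4 across.
R3C2 = 7 − 3 = 4 completes the 7 down.
R1C1 = 8 − 2 = 6 completes the 8 across.
R3C1 = 6 − 4 = 2 completes the 6 across.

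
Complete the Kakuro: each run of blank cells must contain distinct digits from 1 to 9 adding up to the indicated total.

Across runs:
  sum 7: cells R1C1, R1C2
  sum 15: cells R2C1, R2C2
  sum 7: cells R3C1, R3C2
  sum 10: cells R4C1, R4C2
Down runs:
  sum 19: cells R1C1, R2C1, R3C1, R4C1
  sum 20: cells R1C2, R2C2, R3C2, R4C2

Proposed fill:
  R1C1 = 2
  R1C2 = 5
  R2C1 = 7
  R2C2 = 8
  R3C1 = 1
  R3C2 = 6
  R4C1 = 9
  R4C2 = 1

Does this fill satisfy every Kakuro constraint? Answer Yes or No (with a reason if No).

Across: 2+5=7; 7+8=15; 1+6=7; 9+1=10. Down: 2+7+1+9=19; 5+8+6+1=20. No digit repeats within any run.

Yes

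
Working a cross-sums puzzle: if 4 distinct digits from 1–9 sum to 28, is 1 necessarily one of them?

Counterexample: {4,7,8,9} sums to 28 without using 1.

No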